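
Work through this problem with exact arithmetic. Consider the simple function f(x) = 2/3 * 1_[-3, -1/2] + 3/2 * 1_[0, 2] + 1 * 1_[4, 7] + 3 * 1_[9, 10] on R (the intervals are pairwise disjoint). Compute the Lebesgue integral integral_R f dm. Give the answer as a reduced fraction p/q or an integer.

For a simple function f = sum_i c_i * 1_{A_i} with disjoint A_i,
  integral f dm = sum_i c_i * m(A_i).
Lengths of the A_i:
  m(A_1) = -1/2 - (-3) = 5/2.
  m(A_2) = 2 - 0 = 2.
  m(A_3) = 7 - 4 = 3.
  m(A_4) = 10 - 9 = 1.
Contributions c_i * m(A_i):
  (2/3) * (5/2) = 5/3.
  (3/2) * (2) = 3.
  (1) * (3) = 3.
  (3) * (1) = 3.
Total: 5/3 + 3 + 3 + 3 = 32/3.

32/3


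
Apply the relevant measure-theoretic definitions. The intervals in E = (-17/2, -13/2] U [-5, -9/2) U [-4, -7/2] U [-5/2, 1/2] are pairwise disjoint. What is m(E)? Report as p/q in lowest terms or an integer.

For pairwise disjoint intervals, m(union_i I_i) = sum_i m(I_i),
and m is invariant under swapping open/closed endpoints (single points have measure 0).
So m(E) = sum_i (b_i - a_i).
  I_1 has length -13/2 - (-17/2) = 2.
  I_2 has length -9/2 - (-5) = 1/2.
  I_3 has length -7/2 - (-4) = 1/2.
  I_4 has length 1/2 - (-5/2) = 3.
Summing:
  m(E) = 2 + 1/2 + 1/2 + 3 = 6.

6


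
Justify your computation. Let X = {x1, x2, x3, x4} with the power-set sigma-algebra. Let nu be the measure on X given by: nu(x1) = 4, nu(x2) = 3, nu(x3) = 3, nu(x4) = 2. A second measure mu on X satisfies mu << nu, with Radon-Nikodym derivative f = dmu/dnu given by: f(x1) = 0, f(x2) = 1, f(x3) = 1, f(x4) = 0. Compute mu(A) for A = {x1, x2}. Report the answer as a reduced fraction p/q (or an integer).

By the defining property of the Radon-Nikodym derivative, for every measurable set A,
  mu(A) = integral_A f dnu.
Since nu is a discrete measure concentrated on the atoms of X, the integral over A reduces to the sum
  mu(A) = sum_{x in A} f(x) * nu({x}).
Computing each term:
  x1: f(x1) * nu(x1) = 0 * 4 = 0.
  x2: f(x2) * nu(x2) = 1 * 3 = 3.
Summing: mu(A) = 0 + 3 = 3.

3


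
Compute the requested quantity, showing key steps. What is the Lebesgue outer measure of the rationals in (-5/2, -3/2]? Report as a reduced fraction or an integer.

Q cap (-5/2, -3/2] is countable; list its elements as q_1, q_2, ... . Fix eps > 0 and cover the k-th point by an interval of length eps * 2^(-k). The cover has total length eps * sum_{k>=1} 2^(-k) = eps, so by definition of outer measure m*(Q cap (-5/2, -3/2]) <= eps. Since eps was arbitrary and m* >= 0, the outer measure is 0.

0


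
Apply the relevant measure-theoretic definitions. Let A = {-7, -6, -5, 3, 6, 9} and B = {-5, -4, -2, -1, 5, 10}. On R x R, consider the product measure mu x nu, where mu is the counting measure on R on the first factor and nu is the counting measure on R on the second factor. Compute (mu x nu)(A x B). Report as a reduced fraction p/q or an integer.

For a measurable rectangle A x B, the product measure satisfies
  (mu x nu)(A x B) = mu(A) * nu(B).
  mu(A) = 6.
  nu(B) = 6.
  (mu x nu)(A x B) = 6 * 6 = 36.

36


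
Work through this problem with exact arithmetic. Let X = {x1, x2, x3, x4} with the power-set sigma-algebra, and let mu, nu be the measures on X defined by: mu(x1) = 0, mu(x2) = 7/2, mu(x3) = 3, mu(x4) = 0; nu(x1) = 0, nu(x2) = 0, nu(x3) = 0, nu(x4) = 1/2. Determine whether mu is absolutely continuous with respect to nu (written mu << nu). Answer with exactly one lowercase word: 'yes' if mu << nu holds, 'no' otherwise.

mu << nu means: every nu-null measurable set is also mu-null; equivalently, for every atom x, if nu({x}) = 0 then mu({x}) = 0.
Checking each atom:
  x1: nu = 0, mu = 0 -> consistent with mu << nu.
  x2: nu = 0, mu = 7/2 > 0 -> violates mu << nu.
  x3: nu = 0, mu = 3 > 0 -> violates mu << nu.
  x4: nu = 1/2 > 0 -> no constraint.
The atom(s) x2, x3 violate the condition (nu = 0 but mu > 0). Therefore mu is NOT absolutely continuous w.r.t. nu.

no


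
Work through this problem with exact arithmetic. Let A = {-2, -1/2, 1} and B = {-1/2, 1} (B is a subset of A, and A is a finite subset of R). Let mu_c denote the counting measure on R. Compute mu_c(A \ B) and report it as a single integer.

Counting measure assigns mu_c(E) = |E| (number of elements) when E is finite. For B subset A, A \ B is the set of elements of A not in B, so |A \ B| = |A| - |B|.
|A| = 3, |B| = 2, so mu_c(A \ B) = 3 - 2 = 1.

1


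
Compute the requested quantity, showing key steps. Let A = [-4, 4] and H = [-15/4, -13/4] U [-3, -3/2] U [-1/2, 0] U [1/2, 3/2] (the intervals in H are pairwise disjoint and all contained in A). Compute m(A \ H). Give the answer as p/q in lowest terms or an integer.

The ambient interval has length m(A) = 4 - (-4) = 8.
Since the holes are disjoint and sit inside A, by finite additivity
  m(H) = sum_i (b_i - a_i), and m(A \ H) = m(A) - m(H).
Computing the hole measures:
  m(H_1) = -13/4 - (-15/4) = 1/2.
  m(H_2) = -3/2 - (-3) = 3/2.
  m(H_3) = 0 - (-1/2) = 1/2.
  m(H_4) = 3/2 - 1/2 = 1.
Summed: m(H) = 1/2 + 3/2 + 1/2 + 1 = 7/2.
So m(A \ H) = 8 - 7/2 = 9/2.

9/2


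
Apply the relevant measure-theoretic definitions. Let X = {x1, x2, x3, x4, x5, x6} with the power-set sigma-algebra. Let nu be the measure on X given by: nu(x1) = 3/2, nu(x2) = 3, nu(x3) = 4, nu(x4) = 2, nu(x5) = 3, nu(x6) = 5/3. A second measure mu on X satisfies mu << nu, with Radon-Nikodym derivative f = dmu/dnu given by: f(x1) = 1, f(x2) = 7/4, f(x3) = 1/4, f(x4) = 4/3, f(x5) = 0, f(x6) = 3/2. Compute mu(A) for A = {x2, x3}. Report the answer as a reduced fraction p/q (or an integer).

By the defining property of the Radon-Nikodym derivative, for every measurable set A,
  mu(A) = integral_A f dnu.
Since nu is a discrete measure concentrated on the atoms of X, the integral over A reduces to the sum
  mu(A) = sum_{x in A} f(x) * nu({x}).
Computing each term:
  x2: f(x2) * nu(x2) = 7/4 * 3 = 21/4.
  x3: f(x3) * nu(x3) = 1/4 * 4 = 1.
Summing: mu(A) = 21/4 + 1 = 25/4.

25/4


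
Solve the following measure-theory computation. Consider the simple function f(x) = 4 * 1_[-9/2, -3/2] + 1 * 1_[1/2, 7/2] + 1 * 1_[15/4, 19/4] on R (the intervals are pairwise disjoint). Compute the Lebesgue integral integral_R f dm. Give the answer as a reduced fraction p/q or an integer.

For a simple function f = sum_i c_i * 1_{A_i} with disjoint A_i,
  integral f dm = sum_i c_i * m(A_i).
Lengths of the A_i:
  m(A_1) = -3/2 - (-9/2) = 3.
  m(A_2) = 7/2 - 1/2 = 3.
  m(A_3) = 19/4 - 15/4 = 1.
Contributions c_i * m(A_i):
  (4) * (3) = 12.
  (1) * (3) = 3.
  (1) * (1) = 1.
Total: 12 + 3 + 1 = 16.

16


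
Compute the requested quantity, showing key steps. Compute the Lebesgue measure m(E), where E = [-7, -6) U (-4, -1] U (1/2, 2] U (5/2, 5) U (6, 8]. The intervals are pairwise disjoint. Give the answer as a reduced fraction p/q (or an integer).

For pairwise disjoint intervals, m(union_i I_i) = sum_i m(I_i),
and m is invariant under swapping open/closed endpoints (single points have measure 0).
So m(E) = sum_i (b_i - a_i).
  I_1 has length -6 - (-7) = 1.
  I_2 has length -1 - (-4) = 3.
  I_3 has length 2 - 1/2 = 3/2.
  I_4 has length 5 - 5/2 = 5/2.
  I_5 has length 8 - 6 = 2.
Summing:
  m(E) = 1 + 3 + 3/2 + 5/2 + 2 = 10.

10


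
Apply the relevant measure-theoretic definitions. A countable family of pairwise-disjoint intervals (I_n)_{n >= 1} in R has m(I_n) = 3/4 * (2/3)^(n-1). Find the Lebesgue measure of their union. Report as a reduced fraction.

By countable additivity of the Lebesgue measure on pairwise disjoint measurable sets,
  m(union_{n >= 1} I_n) = sum_{n >= 1} m(I_n) = sum_{n >= 1} a * r^(n-1),
  with a = 3/4 and r = 2/3.
Since 0 < r = 2/3 < 1, the geometric series converges:
  sum_{n >= 1} a * r^(n-1) = a / (1 - r).
  = 3/4 / (1 - 2/3)
  = 3/4 / (1/3)
  = 9/4.

9/4


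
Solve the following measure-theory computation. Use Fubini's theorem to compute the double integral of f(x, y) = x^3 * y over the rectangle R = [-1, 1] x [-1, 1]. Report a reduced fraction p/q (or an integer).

f(x, y) is a tensor product of a function of x and a function of y, and both factors are bounded continuous (hence Lebesgue integrable) on the rectangle, so Fubini's theorem applies:
  integral_R f d(m x m) = (integral_a1^b1 x^3 dx) * (integral_a2^b2 y dy).
Inner integral in x: integral_{-1}^{1} x^3 dx = (1^4 - (-1)^4)/4
  = 0.
Inner integral in y: integral_{-1}^{1} y dy = (1^2 - (-1)^2)/2
  = 0.
Product: (0) * (0) = 0.

0


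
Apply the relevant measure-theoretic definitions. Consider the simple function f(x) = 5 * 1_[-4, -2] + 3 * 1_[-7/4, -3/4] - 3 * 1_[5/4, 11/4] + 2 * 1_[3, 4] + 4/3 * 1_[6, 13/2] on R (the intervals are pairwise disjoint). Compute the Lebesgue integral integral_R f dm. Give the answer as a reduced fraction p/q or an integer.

For a simple function f = sum_i c_i * 1_{A_i} with disjoint A_i,
  integral f dm = sum_i c_i * m(A_i).
Lengths of the A_i:
  m(A_1) = -2 - (-4) = 2.
  m(A_2) = -3/4 - (-7/4) = 1.
  m(A_3) = 11/4 - 5/4 = 3/2.
  m(A_4) = 4 - 3 = 1.
  m(A_5) = 13/2 - 6 = 1/2.
Contributions c_i * m(A_i):
  (5) * (2) = 10.
  (3) * (1) = 3.
  (-3) * (3/2) = -9/2.
  (2) * (1) = 2.
  (4/3) * (1/2) = 2/3.
Total: 10 + 3 - 9/2 + 2 + 2/3 = 67/6.

67/6


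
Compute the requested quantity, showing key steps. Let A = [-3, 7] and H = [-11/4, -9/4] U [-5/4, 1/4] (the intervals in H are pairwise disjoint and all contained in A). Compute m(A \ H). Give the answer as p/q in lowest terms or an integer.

The ambient interval has length m(A) = 7 - (-3) = 10.
Since the holes are disjoint and sit inside A, by finite additivity
  m(H) = sum_i (b_i - a_i), and m(A \ H) = m(A) - m(H).
Computing the hole measures:
  m(H_1) = -9/4 - (-11/4) = 1/2.
  m(H_2) = 1/4 - (-5/4) = 3/2.
Summed: m(H) = 1/2 + 3/2 = 2.
So m(A \ H) = 10 - 2 = 8.

8


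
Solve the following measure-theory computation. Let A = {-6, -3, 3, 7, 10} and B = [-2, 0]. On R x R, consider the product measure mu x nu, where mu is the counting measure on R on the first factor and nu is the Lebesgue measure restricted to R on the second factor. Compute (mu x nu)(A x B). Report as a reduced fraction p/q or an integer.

For a measurable rectangle A x B, the product measure satisfies
  (mu x nu)(A x B) = mu(A) * nu(B).
  mu(A) = 5.
  nu(B) = 2.
  (mu x nu)(A x B) = 5 * 2 = 10.

10


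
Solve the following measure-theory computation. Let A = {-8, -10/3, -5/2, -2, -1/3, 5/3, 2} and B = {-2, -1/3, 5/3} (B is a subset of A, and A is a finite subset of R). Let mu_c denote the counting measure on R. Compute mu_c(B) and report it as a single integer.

Counting measure assigns mu_c(E) = |E| (number of elements) when E is finite.
B has 3 element(s), so mu_c(B) = 3.

3


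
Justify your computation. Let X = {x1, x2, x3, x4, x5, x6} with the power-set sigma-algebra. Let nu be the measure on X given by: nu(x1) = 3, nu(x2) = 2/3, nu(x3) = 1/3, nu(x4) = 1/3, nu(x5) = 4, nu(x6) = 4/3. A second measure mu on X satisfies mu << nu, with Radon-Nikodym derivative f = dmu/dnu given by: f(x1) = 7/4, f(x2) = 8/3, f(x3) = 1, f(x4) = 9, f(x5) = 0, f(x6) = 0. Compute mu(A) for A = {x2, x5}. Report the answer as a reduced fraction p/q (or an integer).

By the defining property of the Radon-Nikodym derivative, for every measurable set A,
  mu(A) = integral_A f dnu.
Since nu is a discrete measure concentrated on the atoms of X, the integral over A reduces to the sum
  mu(A) = sum_{x in A} f(x) * nu({x}).
Computing each term:
  x2: f(x2) * nu(x2) = 8/3 * 2/3 = 16/9.
  x5: f(x5) * nu(x5) = 0 * 4 = 0.
Summing: mu(A) = 16/9 + 0 = 16/9.

16/9


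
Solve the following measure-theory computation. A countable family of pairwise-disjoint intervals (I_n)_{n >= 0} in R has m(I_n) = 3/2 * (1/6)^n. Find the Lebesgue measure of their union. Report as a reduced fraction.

By countable additivity of the Lebesgue measure on pairwise disjoint measurable sets,
  m(union_{n >= 0} I_n) = sum_{n >= 0} m(I_n) = sum_{n >= 0} a * r^n,
  with a = 3/2 and r = 1/6.
Since 0 < r = 1/6 < 1, the geometric series converges:
  sum_{n >= 0} a * r^n = a / (1 - r).
  = 3/2 / (1 - 1/6)
  = 3/2 / (5/6)
  = 9/5.

9/5


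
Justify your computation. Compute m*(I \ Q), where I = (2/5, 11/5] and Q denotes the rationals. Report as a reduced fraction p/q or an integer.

The interval I = (2/5, 11/5] has m(I) = 11/5 - 2/5 = 9/5 (endpoints are measure-zero, so open/closed/half-open agree). Write I = (I cap Q) u (I \ Q). The rationals in I are countable, so m*(I cap Q) = 0 (cover each rational by intervals whose total length is arbitrarily small). By countable subadditivity m*(I) <= m*(I cap Q) + m*(I \ Q), hence m*(I \ Q) >= m(I) = 9/5. The reverse inequality m*(I \ Q) <= m*(I) = 9/5 is trivial since (I \ Q) is a subset of I. Therefore m*(I \ Q) = 9/5.

9/5


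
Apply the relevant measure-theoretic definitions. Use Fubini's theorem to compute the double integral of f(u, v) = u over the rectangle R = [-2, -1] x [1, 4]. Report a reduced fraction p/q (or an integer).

f(u, v) is a tensor product of a function of u and a function of v, and both factors are bounded continuous (hence Lebesgue integrable) on the rectangle, so Fubini's theorem applies:
  integral_R f d(m x m) = (integral_a1^b1 u du) * (integral_a2^b2 1 dv).
Inner integral in u: integral_{-2}^{-1} u du = ((-1)^2 - (-2)^2)/2
  = -3/2.
Inner integral in v: integral_{1}^{4} 1 dv = (4^1 - 1^1)/1
  = 3.
Product: (-3/2) * (3) = -9/2.

-9/2


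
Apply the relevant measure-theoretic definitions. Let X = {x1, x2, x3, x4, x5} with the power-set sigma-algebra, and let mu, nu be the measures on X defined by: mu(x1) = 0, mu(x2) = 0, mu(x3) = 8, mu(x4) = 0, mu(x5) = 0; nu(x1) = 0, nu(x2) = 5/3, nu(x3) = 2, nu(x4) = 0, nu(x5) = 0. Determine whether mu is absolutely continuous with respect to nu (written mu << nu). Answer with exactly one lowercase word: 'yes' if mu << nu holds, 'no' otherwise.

mu << nu means: every nu-null measurable set is also mu-null; equivalently, for every atom x, if nu({x}) = 0 then mu({x}) = 0.
Checking each atom:
  x1: nu = 0, mu = 0 -> consistent with mu << nu.
  x2: nu = 5/3 > 0 -> no constraint.
  x3: nu = 2 > 0 -> no constraint.
  x4: nu = 0, mu = 0 -> consistent with mu << nu.
  x5: nu = 0, mu = 0 -> consistent with mu << nu.
No atom violates the condition. Therefore mu << nu.

yes


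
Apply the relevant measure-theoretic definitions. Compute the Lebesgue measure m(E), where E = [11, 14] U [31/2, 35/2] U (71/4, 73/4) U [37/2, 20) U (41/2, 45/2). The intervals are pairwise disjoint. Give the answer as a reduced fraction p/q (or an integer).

For pairwise disjoint intervals, m(union_i I_i) = sum_i m(I_i),
and m is invariant under swapping open/closed endpoints (single points have measure 0).
So m(E) = sum_i (b_i - a_i).
  I_1 has length 14 - 11 = 3.
  I_2 has length 35/2 - 31/2 = 2.
  I_3 has length 73/4 - 71/4 = 1/2.
  I_4 has length 20 - 37/2 = 3/2.
  I_5 has length 45/2 - 41/2 = 2.
Summing:
  m(E) = 3 + 2 + 1/2 + 3/2 + 2 = 9.

9


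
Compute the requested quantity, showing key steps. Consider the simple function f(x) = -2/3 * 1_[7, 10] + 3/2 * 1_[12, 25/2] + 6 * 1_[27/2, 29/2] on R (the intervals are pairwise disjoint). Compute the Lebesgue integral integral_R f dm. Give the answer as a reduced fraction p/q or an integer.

For a simple function f = sum_i c_i * 1_{A_i} with disjoint A_i,
  integral f dm = sum_i c_i * m(A_i).
Lengths of the A_i:
  m(A_1) = 10 - 7 = 3.
  m(A_2) = 25/2 - 12 = 1/2.
  m(A_3) = 29/2 - 27/2 = 1.
Contributions c_i * m(A_i):
  (-2/3) * (3) = -2.
  (3/2) * (1/2) = 3/4.
  (6) * (1) = 6.
Total: -2 + 3/4 + 6 = 19/4.

19/4


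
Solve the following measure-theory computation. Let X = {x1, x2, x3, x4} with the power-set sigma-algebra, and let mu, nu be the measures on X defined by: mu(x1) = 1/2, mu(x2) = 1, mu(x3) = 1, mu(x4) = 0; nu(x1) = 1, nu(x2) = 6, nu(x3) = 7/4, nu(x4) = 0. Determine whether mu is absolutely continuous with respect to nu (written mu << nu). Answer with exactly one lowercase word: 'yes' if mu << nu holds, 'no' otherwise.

mu << nu means: every nu-null measurable set is also mu-null; equivalently, for every atom x, if nu({x}) = 0 then mu({x}) = 0.
Checking each atom:
  x1: nu = 1 > 0 -> no constraint.
  x2: nu = 6 > 0 -> no constraint.
  x3: nu = 7/4 > 0 -> no constraint.
  x4: nu = 0, mu = 0 -> consistent with mu << nu.
No atom violates the condition. Therefore mu << nu.

yes


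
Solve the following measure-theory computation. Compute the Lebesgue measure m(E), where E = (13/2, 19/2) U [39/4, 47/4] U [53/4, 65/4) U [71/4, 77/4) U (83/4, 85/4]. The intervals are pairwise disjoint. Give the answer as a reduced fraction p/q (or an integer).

For pairwise disjoint intervals, m(union_i I_i) = sum_i m(I_i),
and m is invariant under swapping open/closed endpoints (single points have measure 0).
So m(E) = sum_i (b_i - a_i).
  I_1 has length 19/2 - 13/2 = 3.
  I_2 has length 47/4 - 39/4 = 2.
  I_3 has length 65/4 - 53/4 = 3.
  I_4 has length 77/4 - 71/4 = 3/2.
  I_5 has length 85/4 - 83/4 = 1/2.
Summing:
  m(E) = 3 + 2 + 3 + 3/2 + 1/2 = 10.

10


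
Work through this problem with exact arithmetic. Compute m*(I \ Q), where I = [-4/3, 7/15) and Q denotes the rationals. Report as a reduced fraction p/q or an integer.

The interval I = [-4/3, 7/15) has m(I) = 7/15 - (-4/3) = 9/5 (endpoints are measure-zero, so open/closed/half-open agree). Write I = (I cap Q) u (I \ Q). The rationals in I are countable, so m*(I cap Q) = 0 (cover each rational by intervals whose total length is arbitrarily small). By countable subadditivity m*(I) <= m*(I cap Q) + m*(I \ Q), hence m*(I \ Q) >= m(I) = 9/5. The reverse inequality m*(I \ Q) <= m*(I) = 9/5 is trivial since (I \ Q) is a subset of I. Therefore m*(I \ Q) = 9/5.

9/5


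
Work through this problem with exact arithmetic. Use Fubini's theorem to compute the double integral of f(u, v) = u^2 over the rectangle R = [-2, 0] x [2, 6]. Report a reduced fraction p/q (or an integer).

f(u, v) is a tensor product of a function of u and a function of v, and both factors are bounded continuous (hence Lebesgue integrable) on the rectangle, so Fubini's theorem applies:
  integral_R f d(m x m) = (integral_a1^b1 u^2 du) * (integral_a2^b2 1 dv).
Inner integral in u: integral_{-2}^{0} u^2 du = (0^3 - (-2)^3)/3
  = 8/3.
Inner integral in v: integral_{2}^{6} 1 dv = (6^1 - 2^1)/1
  = 4.
Product: (8/3) * (4) = 32/3.

32/3


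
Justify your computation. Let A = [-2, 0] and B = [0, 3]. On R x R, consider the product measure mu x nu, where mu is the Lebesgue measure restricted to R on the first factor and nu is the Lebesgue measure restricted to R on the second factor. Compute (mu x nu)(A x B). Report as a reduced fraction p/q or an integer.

For a measurable rectangle A x B, the product measure satisfies
  (mu x nu)(A x B) = mu(A) * nu(B).
  mu(A) = 2.
  nu(B) = 3.
  (mu x nu)(A x B) = 2 * 3 = 6.

6


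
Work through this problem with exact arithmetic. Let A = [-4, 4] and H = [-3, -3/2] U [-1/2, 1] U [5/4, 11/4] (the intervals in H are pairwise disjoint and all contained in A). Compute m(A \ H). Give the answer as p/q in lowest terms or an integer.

The ambient interval has length m(A) = 4 - (-4) = 8.
Since the holes are disjoint and sit inside A, by finite additivity
  m(H) = sum_i (b_i - a_i), and m(A \ H) = m(A) - m(H).
Computing the hole measures:
  m(H_1) = -3/2 - (-3) = 3/2.
  m(H_2) = 1 - (-1/2) = 3/2.
  m(H_3) = 11/4 - 5/4 = 3/2.
Summed: m(H) = 3/2 + 3/2 + 3/2 = 9/2.
So m(A \ H) = 8 - 9/2 = 7/2.

7/2


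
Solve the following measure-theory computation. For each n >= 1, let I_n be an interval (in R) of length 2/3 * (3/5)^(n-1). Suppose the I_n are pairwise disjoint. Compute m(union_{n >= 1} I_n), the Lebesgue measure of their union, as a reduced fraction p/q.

By countable additivity of the Lebesgue measure on pairwise disjoint measurable sets,
  m(union_{n >= 1} I_n) = sum_{n >= 1} m(I_n) = sum_{n >= 1} a * r^(n-1),
  with a = 2/3 and r = 3/5.
Since 0 < r = 3/5 < 1, the geometric series converges:
  sum_{n >= 1} a * r^(n-1) = a / (1 - r).
  = 2/3 / (1 - 3/5)
  = 2/3 / (2/5)
  = 5/3.

5/3


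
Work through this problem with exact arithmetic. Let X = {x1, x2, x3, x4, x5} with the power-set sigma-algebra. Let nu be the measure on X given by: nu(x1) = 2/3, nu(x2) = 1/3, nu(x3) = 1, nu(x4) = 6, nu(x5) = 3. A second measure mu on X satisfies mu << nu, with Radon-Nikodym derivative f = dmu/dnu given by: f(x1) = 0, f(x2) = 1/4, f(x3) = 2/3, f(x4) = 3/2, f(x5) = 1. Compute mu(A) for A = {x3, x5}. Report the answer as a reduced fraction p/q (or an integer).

By the defining property of the Radon-Nikodym derivative, for every measurable set A,
  mu(A) = integral_A f dnu.
Since nu is a discrete measure concentrated on the atoms of X, the integral over A reduces to the sum
  mu(A) = sum_{x in A} f(x) * nu({x}).
Computing each term:
  x3: f(x3) * nu(x3) = 2/3 * 1 = 2/3.
  x5: f(x5) * nu(x5) = 1 * 3 = 3.
Summing: mu(A) = 2/3 + 3 = 11/3.

11/3


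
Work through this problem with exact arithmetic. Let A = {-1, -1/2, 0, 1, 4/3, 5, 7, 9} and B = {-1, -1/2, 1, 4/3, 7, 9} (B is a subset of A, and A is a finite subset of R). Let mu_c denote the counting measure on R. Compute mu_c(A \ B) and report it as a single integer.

Counting measure assigns mu_c(E) = |E| (number of elements) when E is finite. For B subset A, A \ B is the set of elements of A not in B, so |A \ B| = |A| - |B|.
|A| = 8, |B| = 6, so mu_c(A \ B) = 8 - 6 = 2.

2


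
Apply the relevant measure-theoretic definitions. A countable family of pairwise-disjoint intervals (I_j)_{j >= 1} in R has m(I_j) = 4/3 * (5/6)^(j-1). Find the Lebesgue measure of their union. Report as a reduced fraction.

By countable additivity of the Lebesgue measure on pairwise disjoint measurable sets,
  m(union_{j >= 1} I_j) = sum_{j >= 1} m(I_j) = sum_{j >= 1} a * r^(j-1),
  with a = 4/3 and r = 5/6.
Since 0 < r = 5/6 < 1, the geometric series converges:
  sum_{j >= 1} a * r^(j-1) = a / (1 - r).
  = 4/3 / (1 - 5/6)
  = 4/3 / (1/6)
  = 8.

8


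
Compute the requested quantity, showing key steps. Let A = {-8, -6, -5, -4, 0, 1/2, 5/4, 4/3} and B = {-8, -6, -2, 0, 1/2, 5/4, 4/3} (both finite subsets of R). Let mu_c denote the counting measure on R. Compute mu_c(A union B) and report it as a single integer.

Counting measure on a finite set equals cardinality. By inclusion-exclusion, |A union B| = |A| + |B| - |A cap B|.
|A| = 8, |B| = 7, |A cap B| = 6.
So mu_c(A union B) = 8 + 7 - 6 = 9.

9


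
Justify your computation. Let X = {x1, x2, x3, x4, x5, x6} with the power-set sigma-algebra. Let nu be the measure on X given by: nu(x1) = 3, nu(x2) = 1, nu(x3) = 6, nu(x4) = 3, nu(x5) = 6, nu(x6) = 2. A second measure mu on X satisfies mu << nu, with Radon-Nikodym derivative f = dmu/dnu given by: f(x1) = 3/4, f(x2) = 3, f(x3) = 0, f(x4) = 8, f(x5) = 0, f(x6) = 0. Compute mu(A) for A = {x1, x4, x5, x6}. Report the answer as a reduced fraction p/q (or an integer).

By the defining property of the Radon-Nikodym derivative, for every measurable set A,
  mu(A) = integral_A f dnu.
Since nu is a discrete measure concentrated on the atoms of X, the integral over A reduces to the sum
  mu(A) = sum_{x in A} f(x) * nu({x}).
Computing each term:
  x1: f(x1) * nu(x1) = 3/4 * 3 = 9/4.
  x4: f(x4) * nu(x4) = 8 * 3 = 24.
  x5: f(x5) * nu(x5) = 0 * 6 = 0.
  x6: f(x6) * nu(x6) = 0 * 2 = 0.
Summing: mu(A) = 9/4 + 24 + 0 + 0 = 105/4.

105/4


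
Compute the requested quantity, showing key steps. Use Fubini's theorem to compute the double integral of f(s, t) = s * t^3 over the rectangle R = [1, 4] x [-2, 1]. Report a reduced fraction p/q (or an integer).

f(s, t) is a tensor product of a function of s and a function of t, and both factors are bounded continuous (hence Lebesgue integrable) on the rectangle, so Fubini's theorem applies:
  integral_R f d(m x m) = (integral_a1^b1 s ds) * (integral_a2^b2 t^3 dt).
Inner integral in s: integral_{1}^{4} s ds = (4^2 - 1^2)/2
  = 15/2.
Inner integral in t: integral_{-2}^{1} t^3 dt = (1^4 - (-2)^4)/4
  = -15/4.
Product: (15/2) * (-15/4) = -225/8.

-225/8


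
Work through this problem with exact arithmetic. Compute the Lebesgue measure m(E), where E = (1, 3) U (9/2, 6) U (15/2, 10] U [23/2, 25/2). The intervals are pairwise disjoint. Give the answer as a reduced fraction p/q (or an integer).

For pairwise disjoint intervals, m(union_i I_i) = sum_i m(I_i),
and m is invariant under swapping open/closed endpoints (single points have measure 0).
So m(E) = sum_i (b_i - a_i).
  I_1 has length 3 - 1 = 2.
  I_2 has length 6 - 9/2 = 3/2.
  I_3 has length 10 - 15/2 = 5/2.
  I_4 has length 25/2 - 23/2 = 1.
Summing:
  m(E) = 2 + 3/2 + 5/2 + 1 = 7.

7


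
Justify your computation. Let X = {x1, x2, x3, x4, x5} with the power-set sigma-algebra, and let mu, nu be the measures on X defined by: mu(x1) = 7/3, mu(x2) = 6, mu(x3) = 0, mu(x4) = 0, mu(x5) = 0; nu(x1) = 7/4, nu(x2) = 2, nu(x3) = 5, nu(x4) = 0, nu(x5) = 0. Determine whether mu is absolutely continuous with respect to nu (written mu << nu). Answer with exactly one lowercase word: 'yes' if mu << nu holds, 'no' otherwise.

mu << nu means: every nu-null measurable set is also mu-null; equivalently, for every atom x, if nu({x}) = 0 then mu({x}) = 0.
Checking each atom:
  x1: nu = 7/4 > 0 -> no constraint.
  x2: nu = 2 > 0 -> no constraint.
  x3: nu = 5 > 0 -> no constraint.
  x4: nu = 0, mu = 0 -> consistent with mu << nu.
  x5: nu = 0, mu = 0 -> consistent with mu << nu.
No atom violates the condition. Therefore mu << nu.

yes


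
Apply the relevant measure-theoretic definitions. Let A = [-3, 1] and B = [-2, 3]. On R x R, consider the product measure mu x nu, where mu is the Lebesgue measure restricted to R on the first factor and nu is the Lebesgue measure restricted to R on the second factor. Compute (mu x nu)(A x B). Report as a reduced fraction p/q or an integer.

For a measurable rectangle A x B, the product measure satisfies
  (mu x nu)(A x B) = mu(A) * nu(B).
  mu(A) = 4.
  nu(B) = 5.
  (mu x nu)(A x B) = 4 * 5 = 20.

20


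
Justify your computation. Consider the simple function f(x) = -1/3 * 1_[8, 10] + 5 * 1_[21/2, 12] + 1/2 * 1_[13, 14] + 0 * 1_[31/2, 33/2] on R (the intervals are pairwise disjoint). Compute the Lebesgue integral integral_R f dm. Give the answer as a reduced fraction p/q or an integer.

For a simple function f = sum_i c_i * 1_{A_i} with disjoint A_i,
  integral f dm = sum_i c_i * m(A_i).
Lengths of the A_i:
  m(A_1) = 10 - 8 = 2.
  m(A_2) = 12 - 21/2 = 3/2.
  m(A_3) = 14 - 13 = 1.
  m(A_4) = 33/2 - 31/2 = 1.
Contributions c_i * m(A_i):
  (-1/3) * (2) = -2/3.
  (5) * (3/2) = 15/2.
  (1/2) * (1) = 1/2.
  (0) * (1) = 0.
Total: -2/3 + 15/2 + 1/2 + 0 = 22/3.

22/3


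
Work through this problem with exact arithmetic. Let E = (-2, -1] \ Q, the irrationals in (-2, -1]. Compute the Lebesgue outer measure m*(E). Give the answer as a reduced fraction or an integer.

The interval I = (-2, -1] has m(I) = -1 - (-2) = 1 (endpoints are measure-zero, so open/closed/half-open agree). Write I = (I cap Q) u (I \ Q). The rationals in I are countable, so m*(I cap Q) = 0 (cover each rational by intervals whose total length is arbitrarily small). By countable subadditivity m*(I) <= m*(I cap Q) + m*(I \ Q), hence m*(I \ Q) >= m(I) = 1. The reverse inequality m*(I \ Q) <= m*(I) = 1 is trivial since (I \ Q) is a subset of I. Therefore m*(I \ Q) = 1.

1


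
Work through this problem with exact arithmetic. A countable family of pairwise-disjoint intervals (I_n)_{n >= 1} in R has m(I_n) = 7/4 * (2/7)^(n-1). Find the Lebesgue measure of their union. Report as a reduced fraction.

By countable additivity of the Lebesgue measure on pairwise disjoint measurable sets,
  m(union_{n >= 1} I_n) = sum_{n >= 1} m(I_n) = sum_{n >= 1} a * r^(n-1),
  with a = 7/4 and r = 2/7.
Since 0 < r = 2/7 < 1, the geometric series converges:
  sum_{n >= 1} a * r^(n-1) = a / (1 - r).
  = 7/4 / (1 - 2/7)
  = 7/4 / (5/7)
  = 49/20.

49/20


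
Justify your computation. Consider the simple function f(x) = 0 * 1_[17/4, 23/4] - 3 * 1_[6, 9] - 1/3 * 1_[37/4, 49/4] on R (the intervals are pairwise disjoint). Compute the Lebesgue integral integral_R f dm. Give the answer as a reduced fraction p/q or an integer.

For a simple function f = sum_i c_i * 1_{A_i} with disjoint A_i,
  integral f dm = sum_i c_i * m(A_i).
Lengths of the A_i:
  m(A_1) = 23/4 - 17/4 = 3/2.
  m(A_2) = 9 - 6 = 3.
  m(A_3) = 49/4 - 37/4 = 3.
Contributions c_i * m(A_i):
  (0) * (3/2) = 0.
  (-3) * (3) = -9.
  (-1/3) * (3) = -1.
Total: 0 - 9 - 1 = -10.

-10


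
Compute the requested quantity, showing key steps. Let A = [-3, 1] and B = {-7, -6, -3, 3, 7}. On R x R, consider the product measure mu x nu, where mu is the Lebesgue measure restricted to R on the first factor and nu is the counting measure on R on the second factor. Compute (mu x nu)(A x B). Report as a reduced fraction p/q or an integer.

For a measurable rectangle A x B, the product measure satisfies
  (mu x nu)(A x B) = mu(A) * nu(B).
  mu(A) = 4.
  nu(B) = 5.
  (mu x nu)(A x B) = 4 * 5 = 20.

20


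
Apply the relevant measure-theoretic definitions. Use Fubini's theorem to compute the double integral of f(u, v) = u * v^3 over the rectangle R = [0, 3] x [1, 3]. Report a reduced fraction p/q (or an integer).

f(u, v) is a tensor product of a function of u and a function of v, and both factors are bounded continuous (hence Lebesgue integrable) on the rectangle, so Fubini's theorem applies:
  integral_R f d(m x m) = (integral_a1^b1 u du) * (integral_a2^b2 v^3 dv).
Inner integral in u: integral_{0}^{3} u du = (3^2 - 0^2)/2
  = 9/2.
Inner integral in v: integral_{1}^{3} v^3 dv = (3^4 - 1^4)/4
  = 20.
Product: (9/2) * (20) = 90.

90


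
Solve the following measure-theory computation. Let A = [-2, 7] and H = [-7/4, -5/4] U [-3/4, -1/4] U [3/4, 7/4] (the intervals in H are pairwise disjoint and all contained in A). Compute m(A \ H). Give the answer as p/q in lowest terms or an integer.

The ambient interval has length m(A) = 7 - (-2) = 9.
Since the holes are disjoint and sit inside A, by finite additivity
  m(H) = sum_i (b_i - a_i), and m(A \ H) = m(A) - m(H).
Computing the hole measures:
  m(H_1) = -5/4 - (-7/4) = 1/2.
  m(H_2) = -1/4 - (-3/4) = 1/2.
  m(H_3) = 7/4 - 3/4 = 1.
Summed: m(H) = 1/2 + 1/2 + 1 = 2.
So m(A \ H) = 9 - 2 = 7.

7


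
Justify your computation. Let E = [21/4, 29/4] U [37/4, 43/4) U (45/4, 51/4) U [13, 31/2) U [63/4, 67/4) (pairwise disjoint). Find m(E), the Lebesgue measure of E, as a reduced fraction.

For pairwise disjoint intervals, m(union_i I_i) = sum_i m(I_i),
and m is invariant under swapping open/closed endpoints (single points have measure 0).
So m(E) = sum_i (b_i - a_i).
  I_1 has length 29/4 - 21/4 = 2.
  I_2 has length 43/4 - 37/4 = 3/2.
  I_3 has length 51/4 - 45/4 = 3/2.
  I_4 has length 31/2 - 13 = 5/2.
  I_5 has length 67/4 - 63/4 = 1.
Summing:
  m(E) = 2 + 3/2 + 3/2 + 5/2 + 1 = 17/2.

17/2


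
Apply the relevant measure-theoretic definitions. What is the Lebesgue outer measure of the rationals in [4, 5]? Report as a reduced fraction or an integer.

Q cap [4, 5] is countable; list its elements as q_1, q_2, ... . Fix eps > 0 and cover the k-th point by an interval of length eps * 2^(-k). The cover has total length eps * sum_{k>=1} 2^(-k) = eps, so by definition of outer measure m*(Q cap [4, 5]) <= eps. Since eps was arbitrary and m* >= 0, the outer measure is 0.

0


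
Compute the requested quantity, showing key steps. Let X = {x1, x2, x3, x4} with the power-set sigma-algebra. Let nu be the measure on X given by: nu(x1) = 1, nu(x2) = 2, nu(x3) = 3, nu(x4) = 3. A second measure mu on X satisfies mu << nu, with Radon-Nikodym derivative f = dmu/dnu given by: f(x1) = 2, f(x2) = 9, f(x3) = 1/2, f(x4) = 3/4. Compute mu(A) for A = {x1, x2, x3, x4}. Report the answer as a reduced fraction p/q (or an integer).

By the defining property of the Radon-Nikodym derivative, for every measurable set A,
  mu(A) = integral_A f dnu.
Since nu is a discrete measure concentrated on the atoms of X, the integral over A reduces to the sum
  mu(A) = sum_{x in A} f(x) * nu({x}).
Computing each term:
  x1: f(x1) * nu(x1) = 2 * 1 = 2.
  x2: f(x2) * nu(x2) = 9 * 2 = 18.
  x3: f(x3) * nu(x3) = 1/2 * 3 = 3/2.
  x4: f(x4) * nu(x4) = 3/4 * 3 = 9/4.
Summing: mu(A) = 2 + 18 + 3/2 + 9/4 = 95/4.

95/4


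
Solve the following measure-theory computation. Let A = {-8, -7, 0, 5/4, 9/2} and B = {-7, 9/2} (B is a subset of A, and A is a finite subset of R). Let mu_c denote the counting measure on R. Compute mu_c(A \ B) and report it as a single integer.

Counting measure assigns mu_c(E) = |E| (number of elements) when E is finite. For B subset A, A \ B is the set of elements of A not in B, so |A \ B| = |A| - |B|.
|A| = 5, |B| = 2, so mu_c(A \ B) = 5 - 2 = 3.

3


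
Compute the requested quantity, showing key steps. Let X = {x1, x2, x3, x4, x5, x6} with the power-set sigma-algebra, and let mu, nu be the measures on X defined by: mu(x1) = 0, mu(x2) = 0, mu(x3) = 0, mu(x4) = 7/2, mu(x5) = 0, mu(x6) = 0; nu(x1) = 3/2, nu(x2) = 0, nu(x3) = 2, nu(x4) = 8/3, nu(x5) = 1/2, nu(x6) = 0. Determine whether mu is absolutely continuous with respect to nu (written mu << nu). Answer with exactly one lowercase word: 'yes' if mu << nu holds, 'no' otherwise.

mu << nu means: every nu-null measurable set is also mu-null; equivalently, for every atom x, if nu({x}) = 0 then mu({x}) = 0.
Checking each atom:
  x1: nu = 3/2 > 0 -> no constraint.
  x2: nu = 0, mu = 0 -> consistent with mu << nu.
  x3: nu = 2 > 0 -> no constraint.
  x4: nu = 8/3 > 0 -> no constraint.
  x5: nu = 1/2 > 0 -> no constraint.
  x6: nu = 0, mu = 0 -> consistent with mu << nu.
No atom violates the condition. Therefore mu << nu.

yes


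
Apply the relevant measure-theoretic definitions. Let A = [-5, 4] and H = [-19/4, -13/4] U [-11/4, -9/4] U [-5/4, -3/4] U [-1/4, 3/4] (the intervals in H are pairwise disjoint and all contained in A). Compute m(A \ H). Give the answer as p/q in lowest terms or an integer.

The ambient interval has length m(A) = 4 - (-5) = 9.
Since the holes are disjoint and sit inside A, by finite additivity
  m(H) = sum_i (b_i - a_i), and m(A \ H) = m(A) - m(H).
Computing the hole measures:
  m(H_1) = -13/4 - (-19/4) = 3/2.
  m(H_2) = -9/4 - (-11/4) = 1/2.
  m(H_3) = -3/4 - (-5/4) = 1/2.
  m(H_4) = 3/4 - (-1/4) = 1.
Summed: m(H) = 3/2 + 1/2 + 1/2 + 1 = 7/2.
So m(A \ H) = 9 - 7/2 = 11/2.

11/2


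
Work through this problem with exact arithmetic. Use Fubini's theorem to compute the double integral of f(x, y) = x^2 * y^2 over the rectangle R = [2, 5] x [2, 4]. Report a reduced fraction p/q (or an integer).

f(x, y) is a tensor product of a function of x and a function of y, and both factors are bounded continuous (hence Lebesgue integrable) on the rectangle, so Fubini's theorem applies:
  integral_R f d(m x m) = (integral_a1^b1 x^2 dx) * (integral_a2^b2 y^2 dy).
Inner integral in x: integral_{2}^{5} x^2 dx = (5^3 - 2^3)/3
  = 39.
Inner integral in y: integral_{2}^{4} y^2 dy = (4^3 - 2^3)/3
  = 56/3.
Product: (39) * (56/3) = 728.

728


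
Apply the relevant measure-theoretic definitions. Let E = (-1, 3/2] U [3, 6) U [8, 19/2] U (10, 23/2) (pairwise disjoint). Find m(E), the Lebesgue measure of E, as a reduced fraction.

For pairwise disjoint intervals, m(union_i I_i) = sum_i m(I_i),
and m is invariant under swapping open/closed endpoints (single points have measure 0).
So m(E) = sum_i (b_i - a_i).
  I_1 has length 3/2 - (-1) = 5/2.
  I_2 has length 6 - 3 = 3.
  I_3 has length 19/2 - 8 = 3/2.
  I_4 has length 23/2 - 10 = 3/2.
Summing:
  m(E) = 5/2 + 3 + 3/2 + 3/2 = 17/2.

17/2


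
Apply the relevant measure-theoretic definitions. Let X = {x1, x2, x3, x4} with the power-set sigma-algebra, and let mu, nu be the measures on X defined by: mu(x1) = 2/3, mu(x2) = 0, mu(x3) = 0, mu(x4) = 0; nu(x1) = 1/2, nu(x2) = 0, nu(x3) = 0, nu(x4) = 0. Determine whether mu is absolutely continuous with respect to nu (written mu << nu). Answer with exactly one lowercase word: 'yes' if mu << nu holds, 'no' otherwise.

mu << nu means: every nu-null measurable set is also mu-null; equivalently, for every atom x, if nu({x}) = 0 then mu({x}) = 0.
Checking each atom:
  x1: nu = 1/2 > 0 -> no constraint.
  x2: nu = 0, mu = 0 -> consistent with mu << nu.
  x3: nu = 0, mu = 0 -> consistent with mu << nu.
  x4: nu = 0, mu = 0 -> consistent with mu << nu.
No atom violates the condition. Therefore mu << nu.

yes


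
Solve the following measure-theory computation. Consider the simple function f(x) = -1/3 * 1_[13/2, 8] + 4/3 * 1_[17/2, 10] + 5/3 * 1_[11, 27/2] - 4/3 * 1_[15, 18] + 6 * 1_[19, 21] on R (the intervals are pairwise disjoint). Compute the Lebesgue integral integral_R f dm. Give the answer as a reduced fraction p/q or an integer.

For a simple function f = sum_i c_i * 1_{A_i} with disjoint A_i,
  integral f dm = sum_i c_i * m(A_i).
Lengths of the A_i:
  m(A_1) = 8 - 13/2 = 3/2.
  m(A_2) = 10 - 17/2 = 3/2.
  m(A_3) = 27/2 - 11 = 5/2.
  m(A_4) = 18 - 15 = 3.
  m(A_5) = 21 - 19 = 2.
Contributions c_i * m(A_i):
  (-1/3) * (3/2) = -1/2.
  (4/3) * (3/2) = 2.
  (5/3) * (5/2) = 25/6.
  (-4/3) * (3) = -4.
  (6) * (2) = 12.
Total: -1/2 + 2 + 25/6 - 4 + 12 = 41/3.

41/3


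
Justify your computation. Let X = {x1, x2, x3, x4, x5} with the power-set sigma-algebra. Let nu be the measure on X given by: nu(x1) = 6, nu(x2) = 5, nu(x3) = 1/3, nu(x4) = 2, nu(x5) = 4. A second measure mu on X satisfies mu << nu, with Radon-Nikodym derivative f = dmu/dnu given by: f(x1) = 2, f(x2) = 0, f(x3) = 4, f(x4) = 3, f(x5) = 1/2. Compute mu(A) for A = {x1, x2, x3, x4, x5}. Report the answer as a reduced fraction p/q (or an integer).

By the defining property of the Radon-Nikodym derivative, for every measurable set A,
  mu(A) = integral_A f dnu.
Since nu is a discrete measure concentrated on the atoms of X, the integral over A reduces to the sum
  mu(A) = sum_{x in A} f(x) * nu({x}).
Computing each term:
  x1: f(x1) * nu(x1) = 2 * 6 = 12.
  x2: f(x2) * nu(x2) = 0 * 5 = 0.
  x3: f(x3) * nu(x3) = 4 * 1/3 = 4/3.
  x4: f(x4) * nu(x4) = 3 * 2 = 6.
  x5: f(x5) * nu(x5) = 1/2 * 4 = 2.
Summing: mu(A) = 12 + 0 + 4/3 + 6 + 2 = 64/3.

64/3


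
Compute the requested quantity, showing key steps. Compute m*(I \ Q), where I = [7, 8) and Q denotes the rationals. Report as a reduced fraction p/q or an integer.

The interval I = [7, 8) has m(I) = 8 - 7 = 1 (endpoints are measure-zero, so open/closed/half-open agree). Write I = (I cap Q) u (I \ Q). The rationals in I are countable, so m*(I cap Q) = 0 (cover each rational by intervals whose total length is arbitrarily small). By countable subadditivity m*(I) <= m*(I cap Q) + m*(I \ Q), hence m*(I \ Q) >= m(I) = 1. The reverse inequality m*(I \ Q) <= m*(I) = 1 is trivial since (I \ Q) is a subset of I. Therefore m*(I \ Q) = 1.

1


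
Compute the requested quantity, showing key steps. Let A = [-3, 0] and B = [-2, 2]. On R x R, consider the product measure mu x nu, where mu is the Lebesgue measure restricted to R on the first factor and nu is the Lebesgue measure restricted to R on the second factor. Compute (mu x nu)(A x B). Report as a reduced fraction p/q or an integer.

For a measurable rectangle A x B, the product measure satisfies
  (mu x nu)(A x B) = mu(A) * nu(B).
  mu(A) = 3.
  nu(B) = 4.
  (mu x nu)(A x B) = 3 * 4 = 12.

12


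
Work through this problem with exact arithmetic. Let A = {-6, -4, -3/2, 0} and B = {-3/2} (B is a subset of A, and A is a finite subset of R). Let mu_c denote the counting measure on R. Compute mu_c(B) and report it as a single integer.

Counting measure assigns mu_c(E) = |E| (number of elements) when E is finite.
B has 1 element(s), so mu_c(B) = 1.

1


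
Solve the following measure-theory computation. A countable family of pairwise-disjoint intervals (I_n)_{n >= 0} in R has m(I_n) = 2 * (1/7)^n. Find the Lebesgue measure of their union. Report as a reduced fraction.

By countable additivity of the Lebesgue measure on pairwise disjoint measurable sets,
  m(union_{n >= 0} I_n) = sum_{n >= 0} m(I_n) = sum_{n >= 0} a * r^n,
  with a = 2 and r = 1/7.
Since 0 < r = 1/7 < 1, the geometric series converges:
  sum_{n >= 0} a * r^n = a / (1 - r).
  = 2 / (1 - 1/7)
  = 2 / (6/7)
  = 7/3.

7/3


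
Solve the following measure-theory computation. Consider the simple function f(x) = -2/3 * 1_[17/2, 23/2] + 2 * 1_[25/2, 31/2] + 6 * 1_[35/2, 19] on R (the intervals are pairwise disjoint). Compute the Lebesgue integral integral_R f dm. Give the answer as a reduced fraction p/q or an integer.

For a simple function f = sum_i c_i * 1_{A_i} with disjoint A_i,
  integral f dm = sum_i c_i * m(A_i).
Lengths of the A_i:
  m(A_1) = 23/2 - 17/2 = 3.
  m(A_2) = 31/2 - 25/2 = 3.
  m(A_3) = 19 - 35/2 = 3/2.
Contributions c_i * m(A_i):
  (-2/3) * (3) = -2.
  (2) * (3) = 6.
  (6) * (3/2) = 9.
Total: -2 + 6 + 9 = 13.

13
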